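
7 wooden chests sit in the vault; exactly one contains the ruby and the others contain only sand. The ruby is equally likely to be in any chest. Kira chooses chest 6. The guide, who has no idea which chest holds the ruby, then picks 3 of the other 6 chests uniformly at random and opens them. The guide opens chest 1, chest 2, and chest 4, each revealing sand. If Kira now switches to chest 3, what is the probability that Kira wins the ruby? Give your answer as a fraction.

Consider each possible location of the ruby in turn.
If it is in any of chests 1, 2, and 4 (prior 1/7 each): that chest was opened and seen not to hold the prize — ruled out; weight (1/7)·0 = 0 each.
If it is in any of chests 3, 5, 6, and 7 (prior 1/7 each): the guide picks exactly this set with probability 1/20 regardless, and none is the prize; weight (1/7)·(1/20) = 1/140 each.
The weights sum to 1/35.
So P(the ruby in chest 3 | the guide opened chest 1, chest 2, and chest 4) = (1/140) / (1/35) = 1/4.

1/4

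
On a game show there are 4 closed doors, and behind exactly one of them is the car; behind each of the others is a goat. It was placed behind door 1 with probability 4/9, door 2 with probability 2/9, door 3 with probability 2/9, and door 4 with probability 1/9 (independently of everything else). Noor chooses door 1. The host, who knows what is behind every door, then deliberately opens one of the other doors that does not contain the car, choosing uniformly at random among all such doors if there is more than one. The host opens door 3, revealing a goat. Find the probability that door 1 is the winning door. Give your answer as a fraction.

8/17

Consider each possible location of the car in turn.
If it is behind door 1 (prior 4/9): the host has 3 equally likely choices, so probability 1/3; weight (4/9)·(1/3) = 4/27.
If it is behind door 2 (prior 2/9): the host has 2 equally likely choices, so probability 1/2; weight (2/9)·(1/2) = 1/9.
If it is behind door 3 (prior 2/9): the host opened door 3, so this case is ruled out; weight (2/9)·0 = 0.
If it is behind door 4 (prior 1/9): the host has 2 equally likely choices, so probability 1/2; weight (1/9)·(1/2) = 1/18.
The weights sum to 17/54.
So P(the car behind door 1 | the host opened door 3) = (4/27) / (17/54) = 8/17.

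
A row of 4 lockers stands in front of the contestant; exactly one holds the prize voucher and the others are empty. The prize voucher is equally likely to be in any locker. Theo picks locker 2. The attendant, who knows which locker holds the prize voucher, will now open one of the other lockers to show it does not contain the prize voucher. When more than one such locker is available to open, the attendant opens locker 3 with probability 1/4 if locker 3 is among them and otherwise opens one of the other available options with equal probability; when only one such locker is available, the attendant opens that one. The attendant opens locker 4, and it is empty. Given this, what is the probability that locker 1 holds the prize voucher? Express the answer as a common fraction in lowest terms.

Consider each possible location of the prize voucher in turn.
If it is in locker 1 (prior 1/4): locker 3 is available but not opened, probability 3/4; weight (1/4)·(3/4) = 3/16.
If it is in locker 2 (prior 1/4): locker 3 is available but not opened; locker 4 gets probability (1 − 1/4)/2 = 3/8; weight (1/4)·(3/8) = 3/32.
If it is in locker 3 (prior 1/4): locker 3 holds the prize so is unavailable; the attendant chooses uniformly among the 2 others, probability 1/2; weight (1/4)·(1/2) = 1/8.
If it is in locker 4 (prior 1/4): the attendant opened locker 4, so this case is ruled out; weight (1/4)·0 = 0.
The weights sum to 13/32.
So P(the prize voucher in locker 1 | the attendant opened locker 4) = (3/16) / (13/32) = 6/13.

6/13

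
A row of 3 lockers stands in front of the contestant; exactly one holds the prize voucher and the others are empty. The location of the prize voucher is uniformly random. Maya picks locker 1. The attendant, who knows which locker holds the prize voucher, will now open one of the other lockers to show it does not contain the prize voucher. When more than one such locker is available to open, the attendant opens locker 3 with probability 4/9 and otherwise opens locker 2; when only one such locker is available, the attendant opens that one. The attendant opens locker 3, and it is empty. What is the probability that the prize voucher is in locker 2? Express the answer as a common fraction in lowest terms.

Consider each possible location of the prize voucher in turn.
If it is in locker 1 (prior 1/3): locker 3 is available, opened with probability 4/9; weight (1/3)·(4/9) = 4/27.
If it is in locker 2 (prior 1/3): only locker 3 is available, probability 1; weight (1/3)·1 = 1/3.
If it is in locker 3 (prior 1/3): the attendant opened locker 3, so this case is ruled out; weight (1/3)·0 = 0.
The weights sum to 13/27.
So P(the prize voucher in locker 2 | the attendant opened locker 3) = (1/3) / (13/27) = 9/13.

9/13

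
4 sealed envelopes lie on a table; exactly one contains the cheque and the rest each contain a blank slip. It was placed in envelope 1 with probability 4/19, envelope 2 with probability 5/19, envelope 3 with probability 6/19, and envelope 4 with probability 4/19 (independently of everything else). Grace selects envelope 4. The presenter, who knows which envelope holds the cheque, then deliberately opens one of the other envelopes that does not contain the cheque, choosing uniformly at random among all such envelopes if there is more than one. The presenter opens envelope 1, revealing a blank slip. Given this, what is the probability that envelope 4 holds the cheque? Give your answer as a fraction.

Apply Bayes' rule, conditioning on where the cheque actually is.
If it is in envelope 1 (prior 4/19): the presenter opened envelope 1, so this case is ruled out; weight (4/19)·0 = 0.
If it is in envelope 2 (prior 5/19): the presenter has 2 equally likely choices, so probability 1/2; weight (5/19)·(1/2) = 5/38.
If it is in envelope 3 (prior 6/19): the presenter has 2 equally likely choices, so probability 1/2; weight (6/19)·(1/2) = 3/19.
If it is in envelope 4 (prior 4/19): the presenter has 3 equally likely choices, so probability 1/3; weight (4/19)·(1/3) = 4/57.
The weights sum to 41/114.
So P(the cheque in envelope 4 | the presenter opened envelope 1) = (4/57) / (41/114) = 8/41.

8/41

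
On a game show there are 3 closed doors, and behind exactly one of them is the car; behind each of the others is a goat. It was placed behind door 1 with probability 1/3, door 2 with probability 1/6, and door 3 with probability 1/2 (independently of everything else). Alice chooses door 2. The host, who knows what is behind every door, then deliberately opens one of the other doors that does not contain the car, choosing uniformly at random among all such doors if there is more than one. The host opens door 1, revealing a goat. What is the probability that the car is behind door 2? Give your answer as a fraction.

Consider each possible location of the car in turn.
If it is behind door 1 (prior 1/3): the host opened door 1, so this case is ruled out; weight (1/3)·0 = 0.
If it is behind door 2 (prior 1/6): the host has 2 equally likely choices, so probability 1/2; weight (1/6)·(1/2) = 1/12.
If it is behind door 3 (prior 1/2): the host has no choice, probability 1; weight (1/2)·1 = 1/2.
The weights sum to 7/12.
So P(the car behind door 2 | the host opened door 1) = (1/12) / (7/12) = 1/7.

1/7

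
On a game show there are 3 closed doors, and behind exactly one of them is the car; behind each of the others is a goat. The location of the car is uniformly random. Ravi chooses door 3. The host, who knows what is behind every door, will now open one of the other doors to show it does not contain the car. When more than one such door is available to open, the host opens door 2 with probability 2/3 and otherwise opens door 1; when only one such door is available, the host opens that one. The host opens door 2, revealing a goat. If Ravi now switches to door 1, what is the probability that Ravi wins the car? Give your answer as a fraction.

3/5

Condition on the true location of the car.
If it is behind door 1 (prior 1/3): only door 2 is available, probability 1; weight (1/3)·1 = 1/3.
If it is behind door 2 (prior 1/3): the host opened door 2, so this case is ruled out; weight (1/3)·0 = 0.
If it is behind door 3 (prior 1/3): door 2 is available, opened with probability 2/3; weight (1/3)·(2/3) = 2/9.
The weights sum to 5/9.
So P(the car behind door 1 | the host opened door 2) = (1/3) / (5/9) = 3/5.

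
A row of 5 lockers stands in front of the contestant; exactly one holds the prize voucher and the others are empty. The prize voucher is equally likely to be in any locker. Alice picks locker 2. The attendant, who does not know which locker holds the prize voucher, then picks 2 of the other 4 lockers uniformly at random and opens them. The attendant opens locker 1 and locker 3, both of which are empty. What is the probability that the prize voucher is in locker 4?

Apply Bayes' rule, conditioning on where the prize voucher actually is.
If it is in either of lockers 1 and 3 (prior 1/5 each): that locker was opened and seen not to hold the prize — ruled out; weight (1/5)·0 = 0 each.
If it is in any of lockers 2, 4, and 5 (prior 1/5 each): the attendant picks exactly this set with probability 1/6 regardless, and none is the prize; weight (1/5)·(1/6) = 1/30 each.
The weights sum to 1/10.
So P(the prize voucher in locker 4 | the attendant opened locker 1 and locker 3) = (1/30) / (1/10) = 1/3.

1/3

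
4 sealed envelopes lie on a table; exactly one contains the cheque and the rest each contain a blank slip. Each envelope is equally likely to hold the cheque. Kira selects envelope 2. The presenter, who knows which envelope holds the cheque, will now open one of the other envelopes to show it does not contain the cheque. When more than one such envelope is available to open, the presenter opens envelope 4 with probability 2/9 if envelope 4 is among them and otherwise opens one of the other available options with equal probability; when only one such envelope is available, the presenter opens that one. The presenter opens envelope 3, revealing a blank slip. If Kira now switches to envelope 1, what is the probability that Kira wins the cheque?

7/15

Consider each possible location of the cheque in turn.
If it is in envelope 1 (prior 1/4): envelope 4 is available but not opened, probability 7/9; weight (1/4)·(7/9) = 7/36.
If it is in envelope 2 (prior 1/4): envelope 4 is available but not opened; envelope 3 gets probability (1 − 2/9)/2 = 7/18; weight (1/4)·(7/18) = 7/72.
If it is in envelope 3 (prior 1/4): the presenter opened envelope 3, so this case is ruled out; weight (1/4)·0 = 0.
If it is in envelope 4 (prior 1/4): envelope 4 holds the prize so is unavailable; the presenter chooses uniformly among the 2 others, probability 1/2; weight (1/4)·(1/2) = 1/8.
The weights sum to 5/12.
So P(the cheque in envelope 1 | the presenter opened envelope 3) = (7/36) / (5/12) = 7/15.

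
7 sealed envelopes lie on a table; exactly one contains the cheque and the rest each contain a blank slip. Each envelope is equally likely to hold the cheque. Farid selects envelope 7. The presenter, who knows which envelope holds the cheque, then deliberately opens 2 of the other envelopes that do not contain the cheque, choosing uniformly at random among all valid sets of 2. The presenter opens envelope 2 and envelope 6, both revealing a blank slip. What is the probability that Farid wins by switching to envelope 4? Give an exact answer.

3/14

Consider each possible location of the cheque in turn.
If it is in any of envelopes 1, 3, 4, and 5 (prior 1/7 each): the presenter has 10 equally likely choices, so probability 1/10; weight (1/7)·(1/10) = 1/70 each.
If it is in either of envelopes 2 and 6 (prior 1/7 each): that envelope was opened and seen not to hold the prize — ruled out; weight (1/7)·0 = 0 each.
If it is in envelope 7 (prior 1/7): the presenter has 15 equally likely choices, so probability 1/15; weight (1/7)·(1/15) = 1/105.
The weights sum to 1/15.
So P(the cheque in envelope 4 | the presenter opened envelope 2 and envelope 6) = (1/70) / (1/15) = 3/14.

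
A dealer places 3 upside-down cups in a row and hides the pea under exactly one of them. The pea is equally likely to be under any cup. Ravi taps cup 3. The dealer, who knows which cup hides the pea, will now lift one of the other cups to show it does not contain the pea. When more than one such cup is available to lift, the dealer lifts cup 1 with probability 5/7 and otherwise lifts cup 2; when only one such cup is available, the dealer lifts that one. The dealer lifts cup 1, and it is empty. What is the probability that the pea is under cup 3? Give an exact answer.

Apply Bayes' rule, conditioning on where the pea actually is.
If it is under cup 1 (prior 1/3): the dealer opened cup 1, so this case is ruled out; weight (1/3)·0 = 0.
If it is under cup 2 (prior 1/3): only cup 1 is available, probability 1; weight (1/3)·1 = 1/3.
If it is under cup 3 (prior 1/3): cup 1 is available, opened with probability 5/7; weight (1/3)·(5/7) = 5/21.
The weights sum to 4/7.
So P(the pea under cup 3 | the dealer opened cup 1) = (5/21) / (4/7) = 5/12.

5/12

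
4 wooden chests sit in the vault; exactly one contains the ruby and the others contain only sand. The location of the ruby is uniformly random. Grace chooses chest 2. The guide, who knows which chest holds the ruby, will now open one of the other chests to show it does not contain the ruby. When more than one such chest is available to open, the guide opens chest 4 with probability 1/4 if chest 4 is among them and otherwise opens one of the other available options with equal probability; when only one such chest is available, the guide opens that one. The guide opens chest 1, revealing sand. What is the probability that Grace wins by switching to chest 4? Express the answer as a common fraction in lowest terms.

Apply Bayes' rule, conditioning on where the ruby actually is.
If it is in chest 1 (prior 1/4): the guide opened chest 1, so this case is ruled out; weight (1/4)·0 = 0.
If it is in chest 2 (prior 1/4): chest 4 is available but not opened; chest 1 gets probability (1 − 1/4)/2 = 3/8; weight (1/4)·(3/8) = 3/32.
If it is in chest 3 (prior 1/4): chest 4 is available but not opened, probability 3/4; weight (1/4)·(3/4) = 3/16.
If it is in chest 4 (prior 1/4): chest 4 holds the prize so is unavailable; the guide chooses uniformly among the 2 others, probability 1/2; weight (1/4)·(1/2) = 1/8.
The weights sum to 13/32.
So P(the ruby in chest 4 | the guide opened chest 1) = (1/8) / (13/32) = 4/13.

4/13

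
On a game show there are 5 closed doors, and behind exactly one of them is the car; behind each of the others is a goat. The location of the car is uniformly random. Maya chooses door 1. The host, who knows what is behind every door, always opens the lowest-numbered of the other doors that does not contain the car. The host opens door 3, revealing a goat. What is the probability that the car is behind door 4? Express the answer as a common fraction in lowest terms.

0

Consider each possible location of the car in turn.
If it is behind any of doors 1, 4, and 5 (prior 1/5 each): the host would have opened door 2 instead, probability 0; weight (1/5)·0 = 0 each.
If it is behind door 2 (prior 1/5): door 3 is the lowest-numbered option available, probability 1; weight (1/5)·1 = 1/5.
If it is behind door 3 (prior 1/5): the host opened door 3, so this case is ruled out; weight (1/5)·0 = 0.
The weights sum to 1/5.
So P(the car behind door 4 | the host opened door 3) = 0 / (1/5) = 0.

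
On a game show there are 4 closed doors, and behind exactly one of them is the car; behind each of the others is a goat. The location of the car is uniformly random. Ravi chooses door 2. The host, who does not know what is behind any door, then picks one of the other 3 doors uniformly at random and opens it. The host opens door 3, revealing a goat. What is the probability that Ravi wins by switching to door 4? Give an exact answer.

1/3

Because the host chose which door to open without knowing where the car is, the choice is independent of the prize location. Learning that door 3 does not hold the car simply rules out that one location and leaves the remaining 3 doors still equally likely by symmetry.
So P(the car behind door 4) = 1/3.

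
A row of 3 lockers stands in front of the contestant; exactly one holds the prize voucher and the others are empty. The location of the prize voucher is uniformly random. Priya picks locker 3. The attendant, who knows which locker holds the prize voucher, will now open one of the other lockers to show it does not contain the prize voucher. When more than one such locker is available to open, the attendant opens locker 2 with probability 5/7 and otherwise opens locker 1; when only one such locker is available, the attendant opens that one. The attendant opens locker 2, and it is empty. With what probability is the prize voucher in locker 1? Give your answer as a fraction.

7/12

Consider each possible location of the prize voucher in turn.
If it is in locker 1 (prior 1/3): only locker 2 is available, probability 1; weight (1/3)·1 = 1/3.
If it is in locker 2 (prior 1/3): the attendant opened locker 2, so this case is ruled out; weight (1/3)·0 = 0.
If it is in locker 3 (prior 1/3): locker 2 is available, opened with probability 5/7; weight (1/3)·(5/7) = 5/21.
The weights sum to 4/7.
So P(the prize voucher in locker 1 | the attendant opened locker 2) = (1/3) / (4/7) = 7/12.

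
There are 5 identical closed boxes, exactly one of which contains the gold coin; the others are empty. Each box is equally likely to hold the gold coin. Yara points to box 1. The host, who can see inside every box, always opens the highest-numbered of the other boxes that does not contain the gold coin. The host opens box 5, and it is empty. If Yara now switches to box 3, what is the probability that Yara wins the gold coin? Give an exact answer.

Apply Bayes' rule, conditioning on where the gold coin actually is.
If it is in any of boxes 1, 2, 3, and 4 (prior 1/5 each): box 5 is the highest-numbered option available, probability 1; weight (1/5)·1 = 1/5 each.
If it is in box 5 (prior 1/5): the host opened box 5, so this case is ruled out; weight (1/5)·0 = 0.
The weights sum to 4/5.
So P(the gold coin in box 3 | the host opened box 5) = (1/5) / (4/5) = 1/4.

1/4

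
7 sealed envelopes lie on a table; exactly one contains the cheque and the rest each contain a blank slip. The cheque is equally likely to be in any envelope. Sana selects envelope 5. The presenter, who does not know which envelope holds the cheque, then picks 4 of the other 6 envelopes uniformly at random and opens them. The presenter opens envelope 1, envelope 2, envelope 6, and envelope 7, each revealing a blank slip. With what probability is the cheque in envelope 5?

Condition on the true location of the cheque.
If it is in any of envelopes 1, 2, 6, and 7 (prior 1/7 each): that envelope was opened and seen not to hold the prize — ruled out; weight (1/7)·0 = 0 each.
If it is in any of envelopes 3, 4, and 5 (prior 1/7 each): the presenter picks exactly this set with probability 1/15 regardless, and none is the prize; weight (1/7)·(1/15) = 1/105 each.
The weights sum to 1/35.
So P(the cheque in envelope 5 | the presenter opened envelope 1, envelope 2, envelope 6, and envelope 7) = (1/105) / (1/35) = 1/3.

1/3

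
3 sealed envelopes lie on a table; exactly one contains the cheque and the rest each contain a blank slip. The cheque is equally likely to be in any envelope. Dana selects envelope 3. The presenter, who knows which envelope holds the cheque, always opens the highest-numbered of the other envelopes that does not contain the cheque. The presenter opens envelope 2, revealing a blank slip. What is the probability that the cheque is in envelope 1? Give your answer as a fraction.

1/2

Condition on the true location of the cheque.
If it is in either of envelopes 1 and 3 (prior 1/3 each): envelope 2 is the highest-numbered option available, probability 1; weight (1/3)·1 = 1/3 each.
If it is in envelope 2 (prior 1/3): the presenter opened envelope 2, so this case is ruled out; weight (1/3)·0 = 0.
The weights sum to 2/3.
So P(the cheque in envelope 1 | the presenter opened envelope 2) = (1/3) / (2/3) = 1/2.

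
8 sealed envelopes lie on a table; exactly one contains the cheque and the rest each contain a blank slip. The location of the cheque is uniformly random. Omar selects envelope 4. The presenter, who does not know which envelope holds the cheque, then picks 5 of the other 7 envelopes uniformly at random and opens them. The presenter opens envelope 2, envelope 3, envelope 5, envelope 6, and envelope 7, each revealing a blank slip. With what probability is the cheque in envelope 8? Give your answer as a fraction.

Condition on the true location of the cheque.
If it is in any of envelopes 1, 4, and 8 (prior 1/8 each): the presenter picks exactly this set with probability 1/21 regardless, and none is the prize; weight (1/8)·(1/21) = 1/168 each.
If it is in any of envelopes 2, 3, 5, 6, and 7 (prior 1/8 each): that envelope was opened and seen not to hold the prize — ruled out; weight (1/8)·0 = 0 each.
The weights sum to 1/56.
So P(the cheque in envelope 8 | the presenter opened envelope 2, envelope 3, envelope 5, envelope 6, and envelope 7) = (1/168) / (1/56) = 1/3.

1/3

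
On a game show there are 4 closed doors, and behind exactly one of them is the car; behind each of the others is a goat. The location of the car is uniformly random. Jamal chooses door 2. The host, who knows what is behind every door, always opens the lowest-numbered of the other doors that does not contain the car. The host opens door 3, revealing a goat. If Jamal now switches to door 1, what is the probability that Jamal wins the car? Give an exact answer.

Condition on the true location of the car.
If it is behind door 1 (prior 1/4): door 3 is the lowest-numbered option available, probability 1; weight (1/4)·1 = 1/4.
If it is behind either of doors 2 and 4 (prior 1/4 each): the host would have opened door 1 instead, probability 0; weight (1/4)·0 = 0 each.
If it is behind door 3 (prior 1/4): the host opened door 3, so this case is ruled out; weight (1/4)·0 = 0.
The weights sum to 1/4.
So P(the car behind door 1 | the host opened door 3) = (1/4) / (1/4) = 1.

1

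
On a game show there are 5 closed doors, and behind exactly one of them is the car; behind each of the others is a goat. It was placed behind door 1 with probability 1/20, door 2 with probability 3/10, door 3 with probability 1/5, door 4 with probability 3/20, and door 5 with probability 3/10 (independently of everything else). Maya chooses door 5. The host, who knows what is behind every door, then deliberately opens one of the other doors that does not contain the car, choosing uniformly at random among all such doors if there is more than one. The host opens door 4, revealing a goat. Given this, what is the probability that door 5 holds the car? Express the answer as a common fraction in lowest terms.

9/31

Apply Bayes' rule, conditioning on where the car actually is.
If it is behind door 1 (prior 1/20): the host has 3 equally likely choices, so probability 1/3; weight (1/20)·(1/3) = 1/60.
If it is behind door 2 (prior 3/10): the host has 3 equally likely choices, so probability 1/3; weight (3/10)·(1/3) = 1/10.
If it is behind door 3 (prior 1/5): the host has 3 equally likely choices, so probability 1/3; weight (1/5)·(1/3) = 1/15.
If it is behind door 4 (prior 3/20): the host opened door 4, so this case is ruled out; weight (3/20)·0 = 0.
If it is behind door 5 (prior 3/10): the host has 4 equally likely choices, so probability 1/4; weight (3/10)·(1/4) = 3/40.
The weights sum to 31/120.
So P(the car behind door 5 | the host opened door 4) = (3/40) / (31/120) = 9/31.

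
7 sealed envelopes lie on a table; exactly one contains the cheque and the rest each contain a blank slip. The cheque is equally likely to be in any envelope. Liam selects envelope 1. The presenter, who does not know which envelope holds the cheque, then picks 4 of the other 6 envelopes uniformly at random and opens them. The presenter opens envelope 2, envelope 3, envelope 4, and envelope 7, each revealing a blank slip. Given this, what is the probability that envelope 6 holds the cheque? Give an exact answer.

Because the presenter chose which envelopes to open without knowing where the cheque is, the choice is independent of the prize location. Learning that none of the 4 opened envelopes holds the cheque simply rules out those 4 locations and leaves the remaining 3 envelopes still equally likely by symmetry.
So P(the cheque in envelope 6) = 1/3.

1/3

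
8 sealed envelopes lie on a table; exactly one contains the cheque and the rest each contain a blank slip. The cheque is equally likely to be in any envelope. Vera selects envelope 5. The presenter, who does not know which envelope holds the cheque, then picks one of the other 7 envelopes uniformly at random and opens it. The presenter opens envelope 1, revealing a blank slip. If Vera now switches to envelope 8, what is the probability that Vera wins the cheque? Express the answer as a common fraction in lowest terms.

1/7

Condition on the true location of the cheque.
If it is in envelope 1 (prior 1/8): the presenter opened envelope 1, so this case is ruled out; weight (1/8)·0 = 0.
If it is in any of envelopes 2, 3, 4, 5, 6, 7, and 8 (prior 1/8 each): the presenter picks envelope 1 with probability 1/7 regardless, and it is not the prize; weight (1/8)·(1/7) = 1/56 each.
The weights sum to 1/8.
So P(the cheque in envelope 8 | the presenter opened envelope 1) = (1/56) / (1/8) = 1/7.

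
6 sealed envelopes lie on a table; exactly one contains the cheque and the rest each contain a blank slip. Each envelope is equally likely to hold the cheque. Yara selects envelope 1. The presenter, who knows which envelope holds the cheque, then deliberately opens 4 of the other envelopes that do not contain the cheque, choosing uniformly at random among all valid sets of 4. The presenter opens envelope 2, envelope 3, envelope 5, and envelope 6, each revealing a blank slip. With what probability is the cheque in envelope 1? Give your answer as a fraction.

1/6

Consider each possible location of the cheque in turn.
If it is in envelope 1 (prior 1/6): the presenter has 5 equally likely choices, so probability 1/5; weight (1/6)·(1/5) = 1/30.
If it is in any of envelopes 2, 3, 5, and 6 (prior 1/6 each): that envelope was opened and seen not to hold the prize — ruled out; weight (1/6)·0 = 0 each.
If it is in envelope 4 (prior 1/6): the presenter has no choice, probability 1; weight (1/6)·1 = 1/6.
The weights sum to 1/5.
So P(the cheque in envelope 1 | the presenter opened envelope 2, envelope 3, envelope 5, and envelope 6) = (1/30) / (1/5) = 1/6.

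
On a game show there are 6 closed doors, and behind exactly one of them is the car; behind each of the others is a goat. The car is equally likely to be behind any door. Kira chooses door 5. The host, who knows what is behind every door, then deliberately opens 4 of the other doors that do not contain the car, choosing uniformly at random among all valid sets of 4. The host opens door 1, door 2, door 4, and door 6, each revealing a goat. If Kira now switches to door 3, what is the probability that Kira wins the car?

5/6

Condition on the true location of the car.
If it is behind any of doors 1, 2, 4, and 6 (prior 1/6 each): that door was opened and seen not to hold the prize — ruled out; weight (1/6)·0 = 0 each.
If it is behind door 3 (prior 1/6): the host has no choice, probability 1; weight (1/6)·1 = 1/6.
If it is behind door 5 (prior 1/6): the host has 5 equally likely choices, so probability 1/5; weight (1/6)·(1/5) = 1/30.
The weights sum to 1/5.
So P(the car behind door 3 | the host opened door 1, door 2, door 4, and door 6) = (1/6) / (1/5) = 5/6.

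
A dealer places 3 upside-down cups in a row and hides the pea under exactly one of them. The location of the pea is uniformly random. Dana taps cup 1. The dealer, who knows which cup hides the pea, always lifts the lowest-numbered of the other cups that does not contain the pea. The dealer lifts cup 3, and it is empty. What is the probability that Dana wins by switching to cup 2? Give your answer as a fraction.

Condition on the true location of the pea.
If it is under cup 1 (prior 1/3): the dealer would have opened cup 2 instead, probability 0; weight (1/3)·0 = 0.
If it is under cup 2 (prior 1/3): cup 3 is the lowest-numbered option available, probability 1; weight (1/3)·1 = 1/3.
If it is under cup 3 (prior 1/3): the dealer opened cup 3, so this case is ruled out; weight (1/3)·0 = 0.
The weights sum to 1/3.
So P(the pea under cup 2 | the dealer opened cup 3) = (1/3) / (1/3) = 1.

1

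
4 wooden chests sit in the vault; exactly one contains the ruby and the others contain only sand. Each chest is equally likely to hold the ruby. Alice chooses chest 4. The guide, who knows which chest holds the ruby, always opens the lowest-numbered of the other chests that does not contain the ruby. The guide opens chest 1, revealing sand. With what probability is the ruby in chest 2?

Apply Bayes' rule, conditioning on where the ruby actually is.
If it is in chest 1 (prior 1/4): the guide opened chest 1, so this case is ruled out; weight (1/4)·0 = 0.
If it is in any of chests 2, 3, and 4 (prior 1/4 each): chest 1 is the lowest-numbered option available, probability 1; weight (1/4)·1 = 1/4 each.
The weights sum to 3/4.
So P(the ruby in chest 2 | the guide opened chest 1) = (1/4) / (3/4) = 1/3.

1/3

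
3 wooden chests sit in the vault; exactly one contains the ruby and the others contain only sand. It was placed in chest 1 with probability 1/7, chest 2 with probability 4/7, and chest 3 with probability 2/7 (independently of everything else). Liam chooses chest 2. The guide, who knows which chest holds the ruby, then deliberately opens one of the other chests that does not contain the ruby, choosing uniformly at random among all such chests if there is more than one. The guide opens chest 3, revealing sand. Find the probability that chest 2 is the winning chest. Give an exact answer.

Condition on the true location of the ruby.
If it is in chest 1 (prior 1/7): the guide has no choice, probability 1; weight (1/7)·1 = 1/7.
If it is in chest 2 (prior 4/7): the guide has 2 equally likely choices, so probability 1/2; weight (4/7)·(1/2) = 2/7.
If it is in chest 3 (prior 2/7): the guide opened chest 3, so this case is ruled out; weight (2/7)·0 = 0.
The weights sum to 3/7.
So P(the ruby in chest 2 | the guide opened chest 3) = (2/7) / (3/7) = 2/3.

2/3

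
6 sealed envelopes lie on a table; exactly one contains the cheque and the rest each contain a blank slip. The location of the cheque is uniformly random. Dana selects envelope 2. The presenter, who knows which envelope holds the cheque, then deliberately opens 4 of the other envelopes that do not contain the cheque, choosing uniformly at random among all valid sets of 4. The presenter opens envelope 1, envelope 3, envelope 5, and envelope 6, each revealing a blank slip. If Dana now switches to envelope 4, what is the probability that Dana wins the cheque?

Consider each possible location of the cheque in turn.
If it is in any of envelopes 1, 3, 5, and 6 (prior 1/6 each): that envelope was opened and seen not to hold the prize — ruled out; weight (1/6)·0 = 0 each.
If it is in envelope 2 (prior 1/6): the presenter has 5 equally likely choices, so probability 1/5; weight (1/6)·(1/5) = 1/30.
If it is in envelope 4 (prior 1/6): the presenter has no choice, probability 1; weight (1/6)·1 = 1/6.
The weights sum to 1/5.
So P(the cheque in envelope 4 | the presenter opened envelope 1, envelope 3, envelope 5, and envelope 6) = (1/6) / (1/5) = 5/6.

5/6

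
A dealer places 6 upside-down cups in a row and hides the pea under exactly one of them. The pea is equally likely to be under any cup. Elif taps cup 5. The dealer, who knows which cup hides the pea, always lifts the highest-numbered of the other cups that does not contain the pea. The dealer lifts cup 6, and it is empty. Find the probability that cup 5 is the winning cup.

Condition on the true location of the pea.
If it is under any of cups 1, 2, 3, 4, and 5 (prior 1/6 each): cup 6 is the highest-numbered option available, probability 1; weight (1/6)·1 = 1/6 each.
If it is under cup 6 (prior 1/6): the dealer opened cup 6, so this case is ruled out; weight (1/6)·0 = 0.
The weights sum to 5/6.
So P(the pea under cup 5 | the dealer opened cup 6) = (1/6) / (5/6) = 1/5.

1/5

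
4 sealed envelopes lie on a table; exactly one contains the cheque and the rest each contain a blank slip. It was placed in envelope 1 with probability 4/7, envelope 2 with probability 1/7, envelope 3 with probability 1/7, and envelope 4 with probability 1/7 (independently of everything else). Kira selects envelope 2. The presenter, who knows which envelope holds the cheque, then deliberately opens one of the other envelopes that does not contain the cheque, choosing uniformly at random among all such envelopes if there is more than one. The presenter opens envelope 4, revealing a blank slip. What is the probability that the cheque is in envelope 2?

2/17

Consider each possible location of the cheque in turn.
If it is in envelope 1 (prior 4/7): the presenter has 2 equally likely choices, so probability 1/2; weight (4/7)·(1/2) = 2/7.
If it is in envelope 2 (prior 1/7): the presenter has 3 equally likely choices, so probability 1/3; weight (1/7)·(1/3) = 1/21.
If it is in envelope 3 (prior 1/7): the presenter has 2 equally likely choices, so probability 1/2; weight (1/7)·(1/2) = 1/14.
If it is in envelope 4 (prior 1/7): the presenter opened envelope 4, so this case is ruled out; weight (1/7)·0 = 0.
The weights sum to 17/42.
So P(the cheque in envelope 2 | the presenter opened envelope 4) = (1/21) / (17/42) = 2/17.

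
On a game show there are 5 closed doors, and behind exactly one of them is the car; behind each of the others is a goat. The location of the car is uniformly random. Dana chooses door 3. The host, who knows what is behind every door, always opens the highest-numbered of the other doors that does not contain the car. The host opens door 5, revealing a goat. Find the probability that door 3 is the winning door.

Consider each possible location of the car in turn.
If it is behind any of doors 1, 2, 3, and 4 (prior 1/5 each): door 5 is the highest-numbered option available, probability 1; weight (1/5)·1 = 1/5 each.
If it is behind door 5 (prior 1/5): the host opened door 5, so this case is ruled out; weight (1/5)·0 = 0.
The weights sum to 4/5.
So P(the car behind door 3 | the host opened door 5) = (1/5) / (4/5) = 1/4.

1/4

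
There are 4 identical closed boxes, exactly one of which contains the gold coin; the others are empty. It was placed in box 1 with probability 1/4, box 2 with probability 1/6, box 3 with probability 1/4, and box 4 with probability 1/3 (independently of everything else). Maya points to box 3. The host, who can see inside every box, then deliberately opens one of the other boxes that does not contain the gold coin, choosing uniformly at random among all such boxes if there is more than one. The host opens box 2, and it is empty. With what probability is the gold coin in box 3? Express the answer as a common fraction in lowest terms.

2/9

Apply Bayes' rule, conditioning on where the gold coin actually is.
If it is in box 1 (prior 1/4): the host has 2 equally likely choices, so probability 1/2; weight (1/4)·(1/2) = 1/8.
If it is in box 2 (prior 1/6): the host opened box 2, so this case is ruled out; weight (1/6)·0 = 0.
If it is in box 3 (prior 1/4): the host has 3 equally likely choices, so probability 1/3; weight (1/4)·(1/3) = 1/12.
If it is in box 4 (prior 1/3): the host has 2 equally likely choices, so probability 1/2; weight (1/3)·(1/2) = 1/6.
The weights sum to 3/8.
So P(the gold coin in box 3 | the host opened box 2) = (1/12) / (3/8) = 2/9.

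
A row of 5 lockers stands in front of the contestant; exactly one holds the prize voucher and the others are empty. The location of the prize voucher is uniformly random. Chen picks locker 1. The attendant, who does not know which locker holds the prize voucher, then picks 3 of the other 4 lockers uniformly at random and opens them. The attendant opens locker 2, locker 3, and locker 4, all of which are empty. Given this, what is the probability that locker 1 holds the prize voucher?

Consider each possible location of the prize voucher in turn.
If it is in either of lockers 1 and 5 (prior 1/5 each): the attendant picks exactly this set with probability 1/4 regardless, and none is the prize; weight (1/5)·(1/4) = 1/20 each.
If it is in any of lockers 2, 3, and 4 (prior 1/5 each): that locker was opened and seen not to hold the prize — ruled out; weight (1/5)·0 = 0 each.
The weights sum to 1/10.
So P(the prize voucher in locker 1 | the attendant opened locker 2, locker 3, and locker 4) = (1/20) / (1/10) = 1/2.

1/2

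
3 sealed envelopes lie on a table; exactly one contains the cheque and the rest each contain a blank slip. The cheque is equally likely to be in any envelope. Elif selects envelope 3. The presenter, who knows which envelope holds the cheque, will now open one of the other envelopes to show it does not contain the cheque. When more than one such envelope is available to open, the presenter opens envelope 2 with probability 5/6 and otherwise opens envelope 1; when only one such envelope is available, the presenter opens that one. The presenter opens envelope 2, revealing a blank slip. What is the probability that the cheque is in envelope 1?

6/11

Apply Bayes' rule, conditioning on where the cheque actually is.
If it is in envelope 1 (prior 1/3): only envelope 2 is available, probability 1; weight (1/3)·1 = 1/3.
If it is in envelope 2 (prior 1/3): the presenter opened envelope 2, so this case is ruled out; weight (1/3)·0 = 0.
If it is in envelope 3 (prior 1/3): envelope 2 is available, opened with probability 5/6; weight (1/3)·(5/6) = 5/18.
The weights sum to 11/18.
So P(the cheque in envelope 1 | the presenter opened envelope 2) = (1/3) / (11/18) = 6/11.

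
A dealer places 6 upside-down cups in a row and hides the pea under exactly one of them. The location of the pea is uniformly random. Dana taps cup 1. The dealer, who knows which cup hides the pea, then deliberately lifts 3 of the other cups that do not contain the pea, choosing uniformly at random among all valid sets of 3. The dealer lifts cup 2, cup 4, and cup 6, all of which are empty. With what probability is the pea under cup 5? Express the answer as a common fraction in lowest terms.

5/12

Consider each possible location of the pea in turn.
If it is under cup 1 (prior 1/6): the dealer has 10 equally likely choices, so probability 1/10; weight (1/6)·(1/10) = 1/60.
If it is under any of cups 2, 4, and 6 (prior 1/6 each): that cup was opened and seen not to hold the prize — ruled out; weight (1/6)·0 = 0 each.
If it is under either of cups 3 and 5 (prior 1/6 each): the dealer has 4 equally likely choices, so probability 1/4; weight (1/6)·(1/4) = 1/24 each.
The weights sum to 1/10.
So P(the pea under cup 5 | the dealer opened cup 2, cup 4, and cup 6) = (1/24) / (1/10) = 5/12.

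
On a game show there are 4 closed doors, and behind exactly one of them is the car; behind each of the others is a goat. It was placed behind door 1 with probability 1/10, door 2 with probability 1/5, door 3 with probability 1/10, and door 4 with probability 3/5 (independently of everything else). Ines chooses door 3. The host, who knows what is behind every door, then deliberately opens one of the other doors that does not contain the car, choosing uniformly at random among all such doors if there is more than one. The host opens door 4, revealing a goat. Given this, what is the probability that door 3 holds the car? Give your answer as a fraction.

Apply Bayes' rule, conditioning on where the car actually is.
If it is behind door 1 (prior 1/10): the host has 2 equally likely choices, so probability 1/2; weight (1/10)·(1/2) = 1/20.
If it is behind door 2 (prior 1/5): the host has 2 equally likely choices, so probability 1/2; weight (1/5)·(1/2) = 1/10.
If it is behind door 3 (prior 1/10): the host has 3 equally likely choices, so probability 1/3; weight (1/10)·(1/3) = 1/30.
If it is behind door 4 (prior 3/5): the host opened door 4, so this case is ruled out; weight (3/5)·0 = 0.
The weights sum to 11/60.
So P(the car behind door 3 | the host opened door 4) = (1/30) / (11/60) = 2/11.

2/11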